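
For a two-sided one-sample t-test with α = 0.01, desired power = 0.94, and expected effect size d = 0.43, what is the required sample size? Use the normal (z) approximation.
n = 93

Sample size formula (one-sample t-test, normal approximation):
n = ((z_{α/2} + z_β) / d)²

z_{α/2} = 2.576 (for α = 0.01, two-sided)
z_β = 1.555 (for power = 0.94)
d = 0.43

n = ((2.576 + 1.555) / 0.43)²
n = (9.607)²
n ≈ 92.29
Round up to the next whole number: n = 93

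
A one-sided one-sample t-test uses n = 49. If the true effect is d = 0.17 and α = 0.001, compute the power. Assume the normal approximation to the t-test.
Power ≈ 0.03

Power calculation (one-sample t-test, normal approximation):
z_β = d · √n - z_α
z_β = 0.17 · √49 - 3.090
z_β = 0.17 · 7.000 - 3.090
z_β = -1.900

Power = Φ(z_β) = Φ(-1.900) ≈ 0.029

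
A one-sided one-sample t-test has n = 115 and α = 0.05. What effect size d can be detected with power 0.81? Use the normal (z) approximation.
d ≈ 0.24

Minimum detectable effect (one-sample t-test, normal approximation):
d = (z_α + z_β) / √n
d = (1.645 + 0.878) / √115
d = 2.523 / 10.724
d ≈ 0.24

By Cohen's convention (0.2 small / 0.5 medium / 0.8 large): small effect.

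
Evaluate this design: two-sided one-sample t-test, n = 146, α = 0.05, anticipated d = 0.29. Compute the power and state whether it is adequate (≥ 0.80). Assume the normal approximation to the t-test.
Power ≈ 0.94; the study is adequately powered (power ≥ 0.80)

Power calculation (one-sample t-test, normal approximation):
z_β = d · √n - z_{α/2}
z_β = 0.29 · √146 - 1.960
z_β = 0.29 · 12.083 - 1.960
z_β = 1.544

Power = Φ(z_β) = Φ(1.544) ≈ 0.939

Effect size d = 0.29 is small by Cohen's convention (0.2/0.5/0.8).

Threshold: power ≥ 0.80 is conventionally adequate.
Power ≈ 0.94 → the study is adequately powered (power ≥ 0.80).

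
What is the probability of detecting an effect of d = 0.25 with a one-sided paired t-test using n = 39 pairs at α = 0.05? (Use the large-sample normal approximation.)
Power ≈ 0.47

Power calculation (paired t-test, normal approximation):
z_β = d · √n - z_α
z_β = 0.25 · √39 - 1.645
z_β = 0.25 · 6.245 - 1.645
z_β = -0.084

Power = Φ(z_β) = Φ(-0.084) ≈ 0.467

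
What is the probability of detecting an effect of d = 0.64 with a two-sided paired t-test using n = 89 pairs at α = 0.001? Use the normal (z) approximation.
Power ≈ 1.00

Power calculation (paired t-test, normal approximation):
z_β = d · √n - z_{α/2}
z_β = 0.64 · √89 - 3.291
z_β = 0.64 · 9.434 - 3.291
z_β = 2.747

Power = Φ(z_β) = Φ(2.747) ≈ 0.997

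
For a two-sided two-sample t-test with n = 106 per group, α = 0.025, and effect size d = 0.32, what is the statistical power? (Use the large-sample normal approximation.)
Power ≈ 0.54

Power calculation (two-sample t-test, normal approximation):
z_β = d · √(n/2) - z_{α/2}
z_β = 0.32 · √(106/2) - 2.241
z_β = 0.32 · 7.280 - 2.241
z_β = 0.088

Power = Φ(z_β) = Φ(0.088) ≈ 0.535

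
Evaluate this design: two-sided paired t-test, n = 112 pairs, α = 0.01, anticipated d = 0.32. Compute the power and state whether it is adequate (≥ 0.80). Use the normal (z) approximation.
Power ≈ 0.79; the study is underpowered (power < 0.80)

Power calculation (paired t-test, normal approximation):
z_β = d · √n - z_{α/2}
z_β = 0.32 · √112 - 2.576
z_β = 0.32 · 10.583 - 2.576
z_β = 0.811

Power = Φ(z_β) = Φ(0.811) ≈ 0.791

Effect size d = 0.32 is small by Cohen's convention (0.2/0.5/0.8).

Threshold: power ≥ 0.80 is conventionally adequate.
Power ≈ 0.79 → the study is underpowered (power < 0.80).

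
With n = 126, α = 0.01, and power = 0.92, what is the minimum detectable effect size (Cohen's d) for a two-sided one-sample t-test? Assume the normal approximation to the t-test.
d ≈ 0.35

Minimum detectable effect (one-sample t-test, normal approximation):
d = (z_{α/2} + z_β) / √n
d = (2.576 + 1.405) / √126
d = 3.981 / 11.225
d ≈ 0.35

By Cohen's convention (0.2 small / 0.5 medium / 0.8 large): small effect.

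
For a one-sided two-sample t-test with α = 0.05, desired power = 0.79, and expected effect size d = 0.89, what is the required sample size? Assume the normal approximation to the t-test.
n = 16 per group

Sample size formula (two-sample t-test, normal approximation):
n = 2 · ((z_α + z_β) / d)²

z_α = 1.645 (for α = 0.05, one-sided)
z_β = 0.806 (for power = 0.79)
d = 0.89

n = 2 · ((1.645 + 0.806) / 0.89)²
n = 2 · (2.754)²
n ≈ 15.17
Round up to the next whole number: n = 16 per group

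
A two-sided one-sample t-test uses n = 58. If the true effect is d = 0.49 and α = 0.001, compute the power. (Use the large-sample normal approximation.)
Power ≈ 0.67

Power calculation (one-sample t-test, normal approximation):
z_β = d · √n - z_{α/2}
z_β = 0.49 · √58 - 3.291
z_β = 0.49 · 7.616 - 3.291
z_β = 0.441

Power = Φ(z_β) = Φ(0.441) ≈ 0.670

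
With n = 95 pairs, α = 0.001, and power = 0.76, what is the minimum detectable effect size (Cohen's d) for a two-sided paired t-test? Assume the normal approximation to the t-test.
d ≈ 0.41

Minimum detectable effect (paired t-test, normal approximation):
d = (z_{α/2} + z_β) / √n
d = (3.291 + 0.706) / √95
d = 3.997 / 9.747
d ≈ 0.41

By Cohen's convention (0.2 small / 0.5 medium / 0.8 large): small effect.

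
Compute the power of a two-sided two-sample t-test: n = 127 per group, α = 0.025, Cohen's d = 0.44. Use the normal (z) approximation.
Power ≈ 0.90

Power calculation (two-sample t-test, normal approximation):
z_β = d · √(n/2) - z_{α/2}
z_β = 0.44 · √(127/2) - 2.241
z_β = 0.44 · 7.969 - 2.241
z_β = 1.265

Power = Φ(z_β) = Φ(1.265) ≈ 0.897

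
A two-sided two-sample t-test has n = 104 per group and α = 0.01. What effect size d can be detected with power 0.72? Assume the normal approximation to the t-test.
d ≈ 0.44

Minimum detectable effect (two-sample t-test, normal approximation):
d = (z_{α/2} + z_β) / √(n/2)
d = (2.576 + 0.583) / √(104/2)
d = 3.159 / 7.211
d ≈ 0.44

By Cohen's convention (0.2 small / 0.5 medium / 0.8 large): small effect.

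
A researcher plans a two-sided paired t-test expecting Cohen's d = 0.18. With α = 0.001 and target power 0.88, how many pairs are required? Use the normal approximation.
n = 616 pairs

Sample size formula (paired t-test, normal approximation):
n = ((z_{α/2} + z_β) / d)²

z_{α/2} = 3.291 (for α = 0.001, two-sided)
z_β = 1.175 (for power = 0.88)
d = 0.18

n = ((3.291 + 1.175) / 0.18)²
n = (24.811)²
n ≈ 615.59
Round up to the next whole number: n = 616 pairs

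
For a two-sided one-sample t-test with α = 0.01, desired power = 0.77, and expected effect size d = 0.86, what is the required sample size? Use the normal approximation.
n = 15

Sample size formula (one-sample t-test, normal approximation):
n = ((z_{α/2} + z_β) / d)²

z_{α/2} = 2.576 (for α = 0.01, two-sided)
z_β = 0.739 (for power = 0.77)
d = 0.86

n = ((2.576 + 0.739) / 0.86)²
n = (3.855)²
n ≈ 14.86
Round up to the next whole number: n = 15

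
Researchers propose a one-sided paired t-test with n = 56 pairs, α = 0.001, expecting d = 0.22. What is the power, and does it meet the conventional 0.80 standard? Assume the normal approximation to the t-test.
Power ≈ 0.07; the study is underpowered (power < 0.80)

Power calculation (paired t-test, normal approximation):
z_β = d · √n - z_α
z_β = 0.22 · √56 - 3.090
z_β = 0.22 · 7.483 - 3.090
z_β = -1.444

Power = Φ(z_β) = Φ(-1.444) ≈ 0.074

Effect size d = 0.22 is small by Cohen's convention (0.2/0.5/0.8).

Threshold: power ≥ 0.80 is conventionally adequate.
Power ≈ 0.07 → the study is underpowered (power < 0.80).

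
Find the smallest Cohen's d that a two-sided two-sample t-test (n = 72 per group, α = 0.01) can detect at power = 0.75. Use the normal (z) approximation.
d ≈ 0.54

Minimum detectable effect (two-sample t-test, normal approximation):
d = (z_{α/2} + z_β) / √(n/2)
d = (2.576 + 0.674) / √(72/2)
d = 3.250 / 6.000
d ≈ 0.54

By Cohen's convention (0.2 small / 0.5 medium / 0.8 large): medium effect.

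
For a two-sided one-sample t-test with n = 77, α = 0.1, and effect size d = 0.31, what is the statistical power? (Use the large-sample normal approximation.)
Power ≈ 0.86

Power calculation (one-sample t-test, normal approximation):
z_β = d · √n - z_{α/2}
z_β = 0.31 · √77 - 1.645
z_β = 0.31 · 8.775 - 1.645
z_β = 1.075

Power = Φ(z_β) = Φ(1.075) ≈ 0.859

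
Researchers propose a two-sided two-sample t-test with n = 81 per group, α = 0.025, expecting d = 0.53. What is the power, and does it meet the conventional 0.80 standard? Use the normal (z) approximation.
Power ≈ 0.87; the study is adequately powered (power ≥ 0.80)

Power calculation (two-sample t-test, normal approximation):
z_β = d · √(n/2) - z_{α/2}
z_β = 0.53 · √(81/2) - 2.241
z_β = 0.53 · 6.364 - 2.241
z_β = 1.131

Power = Φ(z_β) = Φ(1.131) ≈ 0.871

Effect size d = 0.53 is medium by Cohen's convention (0.2/0.5/0.8).

Threshold: power ≥ 0.80 is conventionally adequate.
Power ≈ 0.87 → the study is adequately powered (power ≥ 0.80).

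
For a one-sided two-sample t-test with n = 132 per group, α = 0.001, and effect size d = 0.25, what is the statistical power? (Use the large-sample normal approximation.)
Power ≈ 0.14

Power calculation (two-sample t-test, normal approximation):
z_β = d · √(n/2) - z_α
z_β = 0.25 · √(132/2) - 3.090
z_β = 0.25 · 8.124 - 3.090
z_β = -1.059

Power = Φ(z_β) = Φ(-1.059) ≈ 0.145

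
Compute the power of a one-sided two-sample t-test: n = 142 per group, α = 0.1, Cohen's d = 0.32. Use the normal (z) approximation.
Power ≈ 0.92

Power calculation (two-sample t-test, normal approximation):
z_β = d · √(n/2) - z_α
z_β = 0.32 · √(142/2) - 1.282
z_β = 0.32 · 8.426 - 1.282
z_β = 1.415

Power = Φ(z_β) = Φ(1.415) ≈ 0.921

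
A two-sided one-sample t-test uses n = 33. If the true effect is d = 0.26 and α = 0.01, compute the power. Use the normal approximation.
Power ≈ 0.14

Power calculation (one-sample t-test, normal approximation):
z_β = d · √n - z_{α/2}
z_β = 0.26 · √33 - 2.576
z_β = 0.26 · 5.745 - 2.576
z_β = -1.082

Power = Φ(z_β) = Φ(-1.082) ≈ 0.140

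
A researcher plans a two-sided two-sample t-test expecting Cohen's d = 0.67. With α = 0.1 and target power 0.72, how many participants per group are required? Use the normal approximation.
n = 23 per group

Sample size formula (two-sample t-test, normal approximation):
n = 2 · ((z_{α/2} + z_β) / d)²

z_{α/2} = 1.645 (for α = 0.1, two-sided)
z_β = 0.583 (for power = 0.72)
d = 0.67

n = 2 · ((1.645 + 0.583) / 0.67)²
n = 2 · (3.325)²
n ≈ 22.11
Round up to the next whole number: n = 23 per group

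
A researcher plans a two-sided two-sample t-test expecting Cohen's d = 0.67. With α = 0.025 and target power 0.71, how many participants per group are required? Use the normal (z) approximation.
n = 35 per group

Sample size formula (two-sample t-test, normal approximation):
n = 2 · ((z_{α/2} + z_β) / d)²

z_{α/2} = 2.241 (for α = 0.025, two-sided)
z_β = 0.553 (for power = 0.71)
d = 0.67

n = 2 · ((2.241 + 0.553) / 0.67)²
n = 2 · (4.170)²
n ≈ 34.78
Round up to the next whole number: n = 35 per group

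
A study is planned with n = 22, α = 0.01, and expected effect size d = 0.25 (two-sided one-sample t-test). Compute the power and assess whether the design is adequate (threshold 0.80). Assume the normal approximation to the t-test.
Power ≈ 0.08; the study is underpowered (power < 0.80)

Power calculation (one-sample t-test, normal approximation):
z_β = d · √n - z_{α/2}
z_β = 0.25 · √22 - 2.576
z_β = 0.25 · 4.690 - 2.576
z_β = -1.403

Power = Φ(z_β) = Φ(-1.403) ≈ 0.080

Effect size d = 0.25 is small by Cohen's convention (0.2/0.5/0.8).

Threshold: power ≥ 0.80 is conventionally adequate.
Power ≈ 0.08 → the study is underpowered (power < 0.80).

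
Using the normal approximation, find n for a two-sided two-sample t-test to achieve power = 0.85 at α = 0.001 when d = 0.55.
n = 124 per group

Sample size formula (two-sample t-test, normal approximation):
n = 2 · ((z_{α/2} + z_β) / d)²

z_{α/2} = 3.291 (for α = 0.001, two-sided)
z_β = 1.036 (for power = 0.85)
d = 0.55

n = 2 · ((3.291 + 1.036) / 0.55)²
n = 2 · (7.867)²
n ≈ 123.78
Round up to the next whole number: n = 124 per group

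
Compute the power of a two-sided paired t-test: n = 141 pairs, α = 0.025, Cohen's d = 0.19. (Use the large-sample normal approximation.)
Power ≈ 0.51

Power calculation (paired t-test, normal approximation):
z_β = d · √n - z_{α/2}
z_β = 0.19 · √141 - 2.241
z_β = 0.19 · 11.874 - 2.241
z_β = 0.015

Power = Φ(z_β) = Φ(0.015) ≈ 0.506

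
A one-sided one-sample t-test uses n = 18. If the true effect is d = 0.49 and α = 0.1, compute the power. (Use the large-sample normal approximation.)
Power ≈ 0.79

Power calculation (one-sample t-test, normal approximation):
z_β = d · √n - z_α
z_β = 0.49 · √18 - 1.282
z_β = 0.49 · 4.243 - 1.282
z_β = 0.797

Power = Φ(z_β) = Φ(0.797) ≈ 0.787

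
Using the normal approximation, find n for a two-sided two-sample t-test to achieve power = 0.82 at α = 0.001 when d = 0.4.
n = 222 per group

Sample size formula (two-sample t-test, normal approximation):
n = 2 · ((z_{α/2} + z_β) / d)²

z_{α/2} = 3.291 (for α = 0.001, two-sided)
z_β = 0.915 (for power = 0.82)
d = 0.4

n = 2 · ((3.291 + 0.915) / 0.4)²
n = 2 · (10.515)²
n ≈ 221.13
Round up to the next whole number: n = 222 per group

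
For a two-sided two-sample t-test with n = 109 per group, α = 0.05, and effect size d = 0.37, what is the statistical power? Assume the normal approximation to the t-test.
Power ≈ 0.78

Power calculation (two-sample t-test, normal approximation):
z_β = d · √(n/2) - z_{α/2}
z_β = 0.37 · √(109/2) - 1.960
z_β = 0.37 · 7.382 - 1.960
z_β = 0.772

Power = Φ(z_β) = Φ(0.772) ≈ 0.780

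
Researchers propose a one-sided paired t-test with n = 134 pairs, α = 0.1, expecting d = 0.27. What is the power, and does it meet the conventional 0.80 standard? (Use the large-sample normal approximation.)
Power ≈ 0.97; the study is adequately powered (power ≥ 0.80)

Power calculation (paired t-test, normal approximation):
z_β = d · √n - z_α
z_β = 0.27 · √134 - 1.282
z_β = 0.27 · 11.576 - 1.282
z_β = 1.844

Power = Φ(z_β) = Φ(1.844) ≈ 0.967

Effect size d = 0.27 is small by Cohen's convention (0.2/0.5/0.8).

Threshold: power ≥ 0.80 is conventionally adequate.
Power ≈ 0.97 → the study is adequately powered (power ≥ 0.80).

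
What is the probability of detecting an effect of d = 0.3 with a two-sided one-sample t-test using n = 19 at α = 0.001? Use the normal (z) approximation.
Power ≈ 0.02

Power calculation (one-sample t-test, normal approximation):
z_β = d · √n - z_{α/2}
z_β = 0.3 · √19 - 3.291
z_β = 0.3 · 4.359 - 3.291
z_β = -1.983

Power = Φ(z_β) = Φ(-1.983) ≈ 0.024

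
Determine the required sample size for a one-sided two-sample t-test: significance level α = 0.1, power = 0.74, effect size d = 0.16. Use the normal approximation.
n = 290 per group

Sample size formula (two-sample t-test, normal approximation):
n = 2 · ((z_α + z_β) / d)²

z_α = 1.282 (for α = 0.1, one-sided)
z_β = 0.643 (for power = 0.74)
d = 0.16

n = 2 · ((1.282 + 0.643) / 0.16)²
n = 2 · (12.031)²
n ≈ 289.49
Round up to the next whole number: n = 290 per group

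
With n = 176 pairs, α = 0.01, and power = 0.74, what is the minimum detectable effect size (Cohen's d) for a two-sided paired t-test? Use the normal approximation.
d ≈ 0.24

Minimum detectable effect (paired t-test, normal approximation):
d = (z_{α/2} + z_β) / √n
d = (2.576 + 0.643) / √176
d = 3.219 / 13.266
d ≈ 0.24

By Cohen's convention (0.2 small / 0.5 medium / 0.8 large): small effect.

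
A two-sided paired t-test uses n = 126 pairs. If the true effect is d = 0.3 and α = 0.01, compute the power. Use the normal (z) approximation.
Power ≈ 0.79

Power calculation (paired t-test, normal approximation):
z_β = d · √n - z_{α/2}
z_β = 0.3 · √126 - 2.576
z_β = 0.3 · 11.225 - 2.576
z_β = 0.792

Power = Φ(z_β) = Φ(0.792) ≈ 0.786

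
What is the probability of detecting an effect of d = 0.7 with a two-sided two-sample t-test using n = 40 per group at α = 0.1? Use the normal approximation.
Power ≈ 0.93

Power calculation (two-sample t-test, normal approximation):
z_β = d · √(n/2) - z_{α/2}
z_β = 0.7 · √(40/2) - 1.645
z_β = 0.7 · 4.472 - 1.645
z_β = 1.486

Power = Φ(z_β) = Φ(1.486) ≈ 0.931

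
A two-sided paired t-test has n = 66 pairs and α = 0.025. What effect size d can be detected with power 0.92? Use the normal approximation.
d ≈ 0.45

Minimum detectable effect (paired t-test, normal approximation):
d = (z_{α/2} + z_β) / √n
d = (2.241 + 1.405) / √66
d = 3.646 / 8.124
d ≈ 0.45

By Cohen's convention (0.2 small / 0.5 medium / 0.8 large): small effect.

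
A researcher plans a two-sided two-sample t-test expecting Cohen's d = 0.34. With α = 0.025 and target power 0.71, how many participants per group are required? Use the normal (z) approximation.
n = 136 per group

Sample size formula (two-sample t-test, normal approximation):
n = 2 · ((z_{α/2} + z_β) / d)²

z_{α/2} = 2.241 (for α = 0.025, two-sided)
z_β = 0.553 (for power = 0.71)
d = 0.34

n = 2 · ((2.241 + 0.553) / 0.34)²
n = 2 · (8.218)²
n ≈ 135.07
Round up to the next whole number: n = 136 per group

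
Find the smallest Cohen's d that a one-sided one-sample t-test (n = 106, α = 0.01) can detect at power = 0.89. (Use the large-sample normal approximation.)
d ≈ 0.35

Minimum detectable effect (one-sample t-test, normal approximation):
d = (z_α + z_β) / √n
d = (2.326 + 1.227) / √106
d = 3.553 / 10.296
d ≈ 0.35

By Cohen's convention (0.2 small / 0.5 medium / 0.8 large): small effect.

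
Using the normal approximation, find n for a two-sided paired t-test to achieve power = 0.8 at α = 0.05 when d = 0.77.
n = 14 pairs

Sample size formula (paired t-test, normal approximation):
n = ((z_{α/2} + z_β) / d)²

z_{α/2} = 1.960 (for α = 0.05, two-sided)
z_β = 0.842 (for power = 0.8)
d = 0.77

n = ((1.960 + 0.842) / 0.77)²
n = (3.639)²
n ≈ 13.24
Round up to the next whole number: n = 14 pairs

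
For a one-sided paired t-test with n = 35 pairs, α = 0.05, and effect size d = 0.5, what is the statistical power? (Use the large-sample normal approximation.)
Power ≈ 0.91

Power calculation (paired t-test, normal approximation):
z_β = d · √n - z_α
z_β = 0.5 · √35 - 1.645
z_β = 0.5 · 5.916 - 1.645
z_β = 1.313

Power = Φ(z_β) = Φ(1.313) ≈ 0.905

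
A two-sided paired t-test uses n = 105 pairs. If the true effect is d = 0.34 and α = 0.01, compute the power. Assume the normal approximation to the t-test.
Power ≈ 0.82

Power calculation (paired t-test, normal approximation):
z_β = d · √n - z_{α/2}
z_β = 0.34 · √105 - 2.576
z_β = 0.34 · 10.247 - 2.576
z_β = 0.908

Power = Φ(z_β) = Φ(0.908) ≈ 0.818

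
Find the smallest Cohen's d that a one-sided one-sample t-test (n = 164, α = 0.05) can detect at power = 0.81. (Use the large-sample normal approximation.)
d ≈ 0.20

Minimum detectable effect (one-sample t-test, normal approximation):
d = (z_α + z_β) / √n
d = (1.645 + 0.878) / √164
d = 2.523 / 12.806
d ≈ 0.20

By Cohen's convention (0.2 small / 0.5 medium / 0.8 large): small effect.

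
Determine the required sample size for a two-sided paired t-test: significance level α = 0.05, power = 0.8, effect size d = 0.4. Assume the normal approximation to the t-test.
n = 50 pairs

Sample size formula (paired t-test, normal approximation):
n = ((z_{α/2} + z_β) / d)²

z_{α/2} = 1.960 (for α = 0.05, two-sided)
z_β = 0.842 (for power = 0.8)
d = 0.4

n = ((1.960 + 0.842) / 0.4)²
n = (7.005)²
n ≈ 49.07
Round up to the next whole number: n = 50 pairs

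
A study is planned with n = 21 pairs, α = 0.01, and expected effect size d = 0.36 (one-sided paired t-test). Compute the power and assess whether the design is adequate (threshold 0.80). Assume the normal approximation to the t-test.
Power ≈ 0.25; the study is underpowered (power < 0.80)

Power calculation (paired t-test, normal approximation):
z_β = d · √n - z_α
z_β = 0.36 · √21 - 2.326
z_β = 0.36 · 4.583 - 2.326
z_β = -0.677

Power = Φ(z_β) = Φ(-0.677) ≈ 0.249

Effect size d = 0.36 is small by Cohen's convention (0.2/0.5/0.8).

Threshold: power ≥ 0.80 is conventionally adequate.
Power ≈ 0.25 → the study is underpowered (power < 0.80).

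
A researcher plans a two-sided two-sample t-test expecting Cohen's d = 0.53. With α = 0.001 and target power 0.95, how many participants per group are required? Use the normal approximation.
n = 174 per group

Sample size formula (two-sample t-test, normal approximation):
n = 2 · ((z_{α/2} + z_β) / d)²

z_{α/2} = 3.291 (for α = 0.001, two-sided)
z_β = 1.645 (for power = 0.95)
d = 0.53

n = 2 · ((3.291 + 1.645) / 0.53)²
n = 2 · (9.313)²
n ≈ 173.46
Round up to the next whole number: n = 174 per group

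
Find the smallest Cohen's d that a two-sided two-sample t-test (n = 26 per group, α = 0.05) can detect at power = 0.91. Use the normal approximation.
d ≈ 0.92

Minimum detectable effect (two-sample t-test, normal approximation):
d = (z_{α/2} + z_β) / √(n/2)
d = (1.960 + 1.341) / √(26/2)
d = 3.301 / 3.606
d ≈ 0.92

By Cohen's convention (0.2 small / 0.5 medium / 0.8 large): large effect.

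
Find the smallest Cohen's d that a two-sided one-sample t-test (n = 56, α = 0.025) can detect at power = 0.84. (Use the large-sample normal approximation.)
d ≈ 0.43

Minimum detectable effect (one-sample t-test, normal approximation):
d = (z_{α/2} + z_β) / √n
d = (2.241 + 0.994) / √56
d = 3.236 / 7.483
d ≈ 0.43

By Cohen's convention (0.2 small / 0.5 medium / 0.8 large): small effect.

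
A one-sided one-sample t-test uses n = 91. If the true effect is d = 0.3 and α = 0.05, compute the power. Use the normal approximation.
Power ≈ 0.89

Power calculation (one-sample t-test, normal approximation):
z_β = d · √n - z_α
z_β = 0.3 · √91 - 1.645
z_β = 0.3 · 9.539 - 1.645
z_β = 1.217

Power = Φ(z_β) = Φ(1.217) ≈ 0.888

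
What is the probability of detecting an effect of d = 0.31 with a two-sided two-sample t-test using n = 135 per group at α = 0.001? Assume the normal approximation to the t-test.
Power ≈ 0.23

Power calculation (two-sample t-test, normal approximation):
z_β = d · √(n/2) - z_{α/2}
z_β = 0.31 · √(135/2) - 3.291
z_β = 0.31 · 8.216 - 3.291
z_β = -0.744

Power = Φ(z_β) = Φ(-0.744) ≈ 0.229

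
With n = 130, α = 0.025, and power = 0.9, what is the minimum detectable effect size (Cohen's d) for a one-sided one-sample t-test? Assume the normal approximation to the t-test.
d ≈ 0.28

Minimum detectable effect (one-sample t-test, normal approximation):
d = (z_α + z_β) / √n
d = (1.960 + 1.282) / √130
d = 3.242 / 11.402
d ≈ 0.28

By Cohen's convention (0.2 small / 0.5 medium / 0.8 large): small effect.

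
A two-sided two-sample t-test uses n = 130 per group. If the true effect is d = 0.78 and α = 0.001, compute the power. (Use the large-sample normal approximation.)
Power ≈ 1.00

Power calculation (two-sample t-test, normal approximation):
z_β = d · √(n/2) - z_{α/2}
z_β = 0.78 · √(130/2) - 3.291
z_β = 0.78 · 8.062 - 3.291
z_β = 2.998

Power = Φ(z_β) = Φ(2.998) ≈ 0.999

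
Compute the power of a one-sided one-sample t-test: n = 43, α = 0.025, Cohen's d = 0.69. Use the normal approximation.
Power ≈ 0.99

Power calculation (one-sample t-test, normal approximation):
z_β = d · √n - z_α
z_β = 0.69 · √43 - 1.960
z_β = 0.69 · 6.557 - 1.960
z_β = 2.565

Power = Φ(z_β) = Φ(2.565) ≈ 0.995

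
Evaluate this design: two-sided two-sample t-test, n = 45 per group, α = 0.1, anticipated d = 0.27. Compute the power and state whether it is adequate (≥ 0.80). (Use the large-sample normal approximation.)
Power ≈ 0.36; the study is underpowered (power < 0.80)

Power calculation (two-sample t-test, normal approximation):
z_β = d · √(n/2) - z_{α/2}
z_β = 0.27 · √(45/2) - 1.645
z_β = 0.27 · 4.743 - 1.645
z_β = -0.364

Power = Φ(z_β) = Φ(-0.364) ≈ 0.358

Effect size d = 0.27 is small by Cohen's convention (0.2/0.5/0.8).

Threshold: power ≥ 0.80 is conventionally adequate.
Power ≈ 0.36 → the study is underpowered (power < 0.80).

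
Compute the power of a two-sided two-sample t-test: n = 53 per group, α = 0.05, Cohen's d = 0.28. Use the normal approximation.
Power ≈ 0.30

Power calculation (two-sample t-test, normal approximation):
z_β = d · √(n/2) - z_{α/2}
z_β = 0.28 · √(53/2) - 1.960
z_β = 0.28 · 5.148 - 1.960
z_β = -0.519

Power = Φ(z_β) = Φ(-0.519) ≈ 0.302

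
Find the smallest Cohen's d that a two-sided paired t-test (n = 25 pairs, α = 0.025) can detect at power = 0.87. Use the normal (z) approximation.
d ≈ 0.67

Minimum detectable effect (paired t-test, normal approximation):
d = (z_{α/2} + z_β) / √n
d = (2.241 + 1.126) / √25
d = 3.368 / 5.000
d ≈ 0.67

By Cohen's convention (0.2 small / 0.5 medium / 0.8 large): medium effect.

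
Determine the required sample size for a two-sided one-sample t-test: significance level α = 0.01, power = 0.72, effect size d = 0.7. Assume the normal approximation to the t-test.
n = 21

Sample size formula (one-sample t-test, normal approximation):
n = ((z_{α/2} + z_β) / d)²

z_{α/2} = 2.576 (for α = 0.01, two-sided)
z_β = 0.583 (for power = 0.72)
d = 0.7

n = ((2.576 + 0.583) / 0.7)²
n = (4.513)²
n ≈ 20.37
Round up to the next whole number: n = 21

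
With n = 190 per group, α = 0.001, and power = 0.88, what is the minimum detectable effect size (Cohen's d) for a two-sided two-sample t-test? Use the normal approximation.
d ≈ 0.46

Minimum detectable effect (two-sample t-test, normal approximation):
d = (z_{α/2} + z_β) / √(n/2)
d = (3.291 + 1.175) / √(190/2)
d = 4.466 / 9.747
d ≈ 0.46

By Cohen's convention (0.2 small / 0.5 medium / 0.8 large): small effect.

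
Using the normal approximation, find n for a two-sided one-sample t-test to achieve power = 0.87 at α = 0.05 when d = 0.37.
n = 70

Sample size formula (one-sample t-test, normal approximation):
n = ((z_{α/2} + z_β) / d)²

z_{α/2} = 1.960 (for α = 0.05, two-sided)
z_β = 1.126 (for power = 0.87)
d = 0.37

n = ((1.960 + 1.126) / 0.37)²
n = (8.341)²
n ≈ 69.57
Round up to the next whole number: n = 70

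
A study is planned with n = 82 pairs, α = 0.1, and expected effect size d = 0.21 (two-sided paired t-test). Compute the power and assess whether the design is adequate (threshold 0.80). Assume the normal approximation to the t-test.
Power ≈ 0.60; the study is underpowered (power < 0.80)

Power calculation (paired t-test, normal approximation):
z_β = d · √n - z_{α/2}
z_β = 0.21 · √82 - 1.645
z_β = 0.21 · 9.055 - 1.645
z_β = 0.257

Power = Φ(z_β) = Φ(0.257) ≈ 0.601

Effect size d = 0.21 is small by Cohen's convention (0.2/0.5/0.8).

Threshold: power ≥ 0.80 is conventionally adequate.
Power ≈ 0.60 → the study is underpowered (power < 0.80).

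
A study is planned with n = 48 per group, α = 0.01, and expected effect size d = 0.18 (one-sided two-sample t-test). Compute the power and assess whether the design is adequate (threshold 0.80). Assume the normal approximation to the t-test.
Power ≈ 0.07; the study is underpowered (power < 0.80)

Power calculation (two-sample t-test, normal approximation):
z_β = d · √(n/2) - z_α
z_β = 0.18 · √(48/2) - 2.326
z_β = 0.18 · 4.899 - 2.326
z_β = -1.445

Power = Φ(z_β) = Φ(-1.445) ≈ 0.074

Effect size d = 0.18 is very small by Cohen's convention (0.2/0.5/0.8).

Threshold: power ≥ 0.80 is conventionally adequate.
Power ≈ 0.07 → the study is underpowered (power < 0.80).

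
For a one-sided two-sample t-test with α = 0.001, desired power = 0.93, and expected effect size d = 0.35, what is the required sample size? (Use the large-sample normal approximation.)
n = 341 per group

Sample size formula (two-sample t-test, normal approximation):
n = 2 · ((z_α + z_β) / d)²

z_α = 3.090 (for α = 0.001, one-sided)
z_β = 1.476 (for power = 0.93)
d = 0.35

n = 2 · ((3.090 + 1.476) / 0.35)²
n = 2 · (13.046)²
n ≈ 340.40
Round up to the next whole number: n = 341 per group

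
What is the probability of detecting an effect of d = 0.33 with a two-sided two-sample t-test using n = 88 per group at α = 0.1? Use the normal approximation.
Power ≈ 0.71

Power calculation (two-sample t-test, normal approximation):
z_β = d · √(n/2) - z_{α/2}
z_β = 0.33 · √(88/2) - 1.645
z_β = 0.33 · 6.633 - 1.645
z_β = 0.544

Power = Φ(z_β) = Φ(0.544) ≈ 0.707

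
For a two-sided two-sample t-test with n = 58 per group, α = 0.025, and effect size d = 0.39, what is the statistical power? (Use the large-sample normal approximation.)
Power ≈ 0.44

Power calculation (two-sample t-test, normal approximation):
z_β = d · √(n/2) - z_{α/2}
z_β = 0.39 · √(58/2) - 2.241
z_β = 0.39 · 5.385 - 2.241
z_β = -0.141

Power = Φ(z_β) = Φ(-0.141) ≈ 0.444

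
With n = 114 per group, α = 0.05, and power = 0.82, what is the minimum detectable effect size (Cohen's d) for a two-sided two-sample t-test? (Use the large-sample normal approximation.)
d ≈ 0.38

Minimum detectable effect (two-sample t-test, normal approximation):
d = (z_{α/2} + z_β) / √(n/2)
d = (1.960 + 0.915) / √(114/2)
d = 2.875 / 7.550
d ≈ 0.38

By Cohen's convention (0.2 small / 0.5 medium / 0.8 large): small effect.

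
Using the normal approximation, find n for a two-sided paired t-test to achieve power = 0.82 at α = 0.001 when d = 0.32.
n = 173 pairs

Sample size formula (paired t-test, normal approximation):
n = ((z_{α/2} + z_β) / d)²

z_{α/2} = 3.291 (for α = 0.001, two-sided)
z_β = 0.915 (for power = 0.82)
d = 0.32

n = ((3.291 + 0.915) / 0.32)²
n = (13.144)²
n ≈ 172.76
Round up to the next whole number: n = 173 pairs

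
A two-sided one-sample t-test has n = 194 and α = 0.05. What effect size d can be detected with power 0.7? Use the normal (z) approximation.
d ≈ 0.18

Minimum detectable effect (one-sample t-test, normal approximation):
d = (z_{α/2} + z_β) / √n
d = (1.960 + 0.524) / √194
d = 2.484 / 13.928
d ≈ 0.18

By Cohen's convention (0.2 small / 0.5 medium / 0.8 large): very small effect.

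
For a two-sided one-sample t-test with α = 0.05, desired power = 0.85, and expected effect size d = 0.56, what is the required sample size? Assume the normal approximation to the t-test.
n = 29

Sample size formula (one-sample t-test, normal approximation):
n = ((z_{α/2} + z_β) / d)²

z_{α/2} = 1.960 (for α = 0.05, two-sided)
z_β = 1.036 (for power = 0.85)
d = 0.56

n = ((1.960 + 1.036) / 0.56)²
n = (5.350)²
n ≈ 28.62
Round up to the next whole number: n = 29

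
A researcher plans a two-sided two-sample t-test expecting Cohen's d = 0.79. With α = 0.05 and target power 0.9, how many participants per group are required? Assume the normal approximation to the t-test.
n = 34 per group

Sample size formula (two-sample t-test, normal approximation):
n = 2 · ((z_{α/2} + z_β) / d)²

z_{α/2} = 1.960 (for α = 0.05, two-sided)
z_β = 1.282 (for power = 0.9)
d = 0.79

n = 2 · ((1.960 + 1.282) / 0.79)²
n = 2 · (4.104)²
n ≈ 33.69
Round up to the next whole number: n = 34 per group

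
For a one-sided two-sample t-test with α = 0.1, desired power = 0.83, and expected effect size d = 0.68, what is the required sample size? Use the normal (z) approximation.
n = 22 per group

Sample size formula (two-sample t-test, normal approximation):
n = 2 · ((z_α + z_β) / d)²

z_α = 1.282 (for α = 0.1, one-sided)
z_β = 0.954 (for power = 0.83)
d = 0.68

n = 2 · ((1.282 + 0.954) / 0.68)²
n = 2 · (3.288)²
n ≈ 21.62
Round up to the next whole number: n = 22 per group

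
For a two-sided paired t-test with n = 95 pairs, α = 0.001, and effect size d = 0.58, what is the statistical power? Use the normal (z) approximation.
Power ≈ 0.99

Power calculation (paired t-test, normal approximation):
z_β = d · √n - z_{α/2}
z_β = 0.58 · √95 - 3.291
z_β = 0.58 · 9.747 - 3.291
z_β = 2.363

Power = Φ(z_β) = Φ(2.363) ≈ 0.991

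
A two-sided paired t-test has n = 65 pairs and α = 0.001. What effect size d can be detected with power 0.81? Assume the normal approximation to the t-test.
d ≈ 0.52

Minimum detectable effect (paired t-test, normal approximation):
d = (z_{α/2} + z_β) / √n
d = (3.291 + 0.878) / √65
d = 4.168 / 8.062
d ≈ 0.52

By Cohen's convention (0.2 small / 0.5 medium / 0.8 large): medium effect.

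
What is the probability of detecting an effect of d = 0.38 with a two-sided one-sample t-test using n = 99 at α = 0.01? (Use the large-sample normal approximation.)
Power ≈ 0.89

Power calculation (one-sample t-test, normal approximation):
z_β = d · √n - z_{α/2}
z_β = 0.38 · √99 - 2.576
z_β = 0.38 · 9.950 - 2.576
z_β = 1.205

Power = Φ(z_β) = Φ(1.205) ≈ 0.886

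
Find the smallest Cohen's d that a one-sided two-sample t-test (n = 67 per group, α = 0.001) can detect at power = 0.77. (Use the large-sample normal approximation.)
d ≈ 0.66

Minimum detectable effect (two-sample t-test, normal approximation):
d = (z_α + z_β) / √(n/2)
d = (3.090 + 0.739) / √(67/2)
d = 3.829 / 5.788
d ≈ 0.66

By Cohen's convention (0.2 small / 0.5 medium / 0.8 large): medium effect.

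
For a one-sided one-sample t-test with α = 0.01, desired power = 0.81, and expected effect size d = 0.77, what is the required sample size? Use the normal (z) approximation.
n = 18

Sample size formula (one-sample t-test, normal approximation):
n = ((z_α + z_β) / d)²

z_α = 2.326 (for α = 0.01, one-sided)
z_β = 0.878 (for power = 0.81)
d = 0.77

n = ((2.326 + 0.878) / 0.77)²
n = (4.161)²
n ≈ 17.31
Round up to the next whole number: n = 18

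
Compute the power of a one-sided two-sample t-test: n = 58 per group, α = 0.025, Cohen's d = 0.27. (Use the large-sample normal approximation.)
Power ≈ 0.31

Power calculation (two-sample t-test, normal approximation):
z_β = d · √(n/2) - z_α
z_β = 0.27 · √(58/2) - 1.960
z_β = 0.27 · 5.385 - 1.960
z_β = -0.506

Power = Φ(z_β) = Φ(-0.506) ≈ 0.306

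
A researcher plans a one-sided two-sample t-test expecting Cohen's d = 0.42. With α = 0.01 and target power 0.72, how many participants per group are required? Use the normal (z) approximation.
n = 96 per group

Sample size formula (two-sample t-test, normal approximation):
n = 2 · ((z_α + z_β) / d)²

z_α = 2.326 (for α = 0.01, one-sided)
z_β = 0.583 (for power = 0.72)
d = 0.42

n = 2 · ((2.326 + 0.583) / 0.42)²
n = 2 · (6.926)²
n ≈ 95.94
Round up to the next whole number: n = 96 per group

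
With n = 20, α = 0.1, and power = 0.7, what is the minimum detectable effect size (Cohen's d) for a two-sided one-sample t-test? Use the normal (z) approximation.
d ≈ 0.49

Minimum detectable effect (one-sample t-test, normal approximation):
d = (z_{α/2} + z_β) / √n
d = (1.645 + 0.524) / √20
d = 2.169 / 4.472
d ≈ 0.49

By Cohen's convention (0.2 small / 0.5 medium / 0.8 large): small effect.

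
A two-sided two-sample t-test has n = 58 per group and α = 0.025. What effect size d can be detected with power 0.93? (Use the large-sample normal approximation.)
d ≈ 0.69

Minimum detectable effect (two-sample t-test, normal approximation):
d = (z_{α/2} + z_β) / √(n/2)
d = (2.241 + 1.476) / √(58/2)
d = 3.717 / 5.385
d ≈ 0.69

By Cohen's convention (0.2 small / 0.5 medium / 0.8 large): medium effect.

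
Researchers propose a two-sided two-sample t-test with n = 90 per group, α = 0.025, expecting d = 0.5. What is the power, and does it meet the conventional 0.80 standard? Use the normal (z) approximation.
Power ≈ 0.87; the study is adequately powered (power ≥ 0.80)

Power calculation (two-sample t-test, normal approximation):
z_β = d · √(n/2) - z_{α/2}
z_β = 0.5 · √(90/2) - 2.241
z_β = 0.5 · 6.708 - 2.241
z_β = 1.113

Power = Φ(z_β) = Φ(1.113) ≈ 0.867

Effect size d = 0.5 is medium by Cohen's convention (0.2/0.5/0.8).

Threshold: power ≥ 0.80 is conventionally adequate.
Power ≈ 0.87 → the study is adequately powered (power ≥ 0.80).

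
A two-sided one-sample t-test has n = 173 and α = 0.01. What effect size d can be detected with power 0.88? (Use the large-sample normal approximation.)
d ≈ 0.29

Minimum detectable effect (one-sample t-test, normal approximation):
d = (z_{α/2} + z_β) / √n
d = (2.576 + 1.175) / √173
d = 3.751 / 13.153
d ≈ 0.29

By Cohen's convention (0.2 small / 0.5 medium / 0.8 large): small effect.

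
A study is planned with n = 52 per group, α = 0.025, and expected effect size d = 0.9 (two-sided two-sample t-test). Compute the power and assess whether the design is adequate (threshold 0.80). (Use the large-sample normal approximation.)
Power ≈ 0.99; the study is adequately powered (power ≥ 0.80)

Power calculation (two-sample t-test, normal approximation):
z_β = d · √(n/2) - z_{α/2}
z_β = 0.9 · √(52/2) - 2.241
z_β = 0.9 · 5.099 - 2.241
z_β = 2.348

Power = Φ(z_β) = Φ(2.348) ≈ 0.991

Effect size d = 0.9 is large by Cohen's convention (0.2/0.5/0.8).

Threshold: power ≥ 0.80 is conventionally adequate.
Power ≈ 0.99 → the study is adequately powered (power ≥ 0.80).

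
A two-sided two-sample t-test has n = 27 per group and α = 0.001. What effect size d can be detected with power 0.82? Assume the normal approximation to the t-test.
d ≈ 1.14

Minimum detectable effect (two-sample t-test, normal approximation):
d = (z_{α/2} + z_β) / √(n/2)
d = (3.291 + 0.915) / √(27/2)
d = 4.206 / 3.674
d ≈ 1.14

By Cohen's convention (0.2 small / 0.5 medium / 0.8 large): large effect.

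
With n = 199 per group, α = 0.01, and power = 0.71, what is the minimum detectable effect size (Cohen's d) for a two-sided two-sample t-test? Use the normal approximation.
d ≈ 0.31

Minimum detectable effect (two-sample t-test, normal approximation):
d = (z_{α/2} + z_β) / √(n/2)
d = (2.576 + 0.553) / √(199/2)
d = 3.129 / 9.975
d ≈ 0.31

By Cohen's convention (0.2 small / 0.5 medium / 0.8 large): small effect.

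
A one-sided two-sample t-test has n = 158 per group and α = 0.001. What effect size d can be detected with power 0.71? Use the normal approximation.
d ≈ 0.41

Minimum detectable effect (two-sample t-test, normal approximation):
d = (z_α + z_β) / √(n/2)
d = (3.090 + 0.553) / √(158/2)
d = 3.644 / 8.888
d ≈ 0.41

By Cohen's convention (0.2 small / 0.5 medium / 0.8 large): small effect.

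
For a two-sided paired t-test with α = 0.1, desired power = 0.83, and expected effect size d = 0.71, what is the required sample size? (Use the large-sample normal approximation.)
n = 14 pairs

Sample size formula (paired t-test, normal approximation):
n = ((z_{α/2} + z_β) / d)²

z_{α/2} = 1.645 (for α = 0.1, two-sided)
z_β = 0.954 (for power = 0.83)
d = 0.71

n = ((1.645 + 0.954) / 0.71)²
n = (3.661)²
n ≈ 13.40
Round up to the next whole number: n = 14 pairs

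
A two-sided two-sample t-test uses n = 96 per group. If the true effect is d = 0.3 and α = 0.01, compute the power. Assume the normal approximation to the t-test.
Power ≈ 0.31

Power calculation (two-sample t-test, normal approximation):
z_β = d · √(n/2) - z_{α/2}
z_β = 0.3 · √(96/2) - 2.576
z_β = 0.3 · 6.928 - 2.576
z_β = -0.497

Power = Φ(z_β) = Φ(-0.497) ≈ 0.309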